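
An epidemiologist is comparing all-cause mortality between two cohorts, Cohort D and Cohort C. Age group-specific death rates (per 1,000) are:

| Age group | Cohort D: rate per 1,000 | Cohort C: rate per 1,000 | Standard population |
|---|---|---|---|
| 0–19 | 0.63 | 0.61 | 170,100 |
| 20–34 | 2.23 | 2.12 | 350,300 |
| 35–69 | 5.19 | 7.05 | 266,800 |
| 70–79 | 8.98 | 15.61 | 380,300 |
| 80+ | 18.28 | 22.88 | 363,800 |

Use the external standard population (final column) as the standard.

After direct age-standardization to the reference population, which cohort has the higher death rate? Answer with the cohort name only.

Standard total = 1,531,300; weights = 0.1111, 0.2288, 0.1742, 0.2484, 0.2376.
Cohort D: 0.1111×0.63 + 0.2288×2.23 + 0.1742×5.19 + 0.2484×8.98 + 0.2376×18.28 = 8.0575 per 1,000.
Cohort C: 0.1111×0.61 + 0.2288×2.12 + 0.1742×7.05 + 0.2484×15.61 + 0.2376×22.88 = 11.0936 per 1,000.

Cohort C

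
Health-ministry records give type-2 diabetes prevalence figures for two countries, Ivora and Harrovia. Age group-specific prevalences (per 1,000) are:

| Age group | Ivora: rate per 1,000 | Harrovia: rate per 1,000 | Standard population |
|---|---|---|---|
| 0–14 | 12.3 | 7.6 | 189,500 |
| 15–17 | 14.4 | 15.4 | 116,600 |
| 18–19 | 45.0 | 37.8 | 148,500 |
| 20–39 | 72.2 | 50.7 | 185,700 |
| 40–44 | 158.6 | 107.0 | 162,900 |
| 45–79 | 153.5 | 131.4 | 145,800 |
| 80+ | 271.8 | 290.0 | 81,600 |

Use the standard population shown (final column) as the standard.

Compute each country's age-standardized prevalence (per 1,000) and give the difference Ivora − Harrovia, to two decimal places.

Standard total = 1,030,600; weights = 0.1839, 0.1131, 0.1441, 0.1802, 0.1581, 0.1415, 0.0792.
Ivora: 0.1839×12.3 + 0.1131×14.4 + 0.1441×45.0 + 0.1802×72.2 + 0.1581×158.6 + 0.1415×153.5 + 0.0792×271.8 = 91.6894 per 1,000.
Harrovia: 0.1839×7.6 + 0.1131×15.4 + 0.1441×37.8 + 0.1802×50.7 + 0.1581×107.0 + 0.1415×131.4 + 0.0792×290.0 = 76.1853 per 1,000.
Difference = 91.6894 − 76.1853 = 15.5041.

15.50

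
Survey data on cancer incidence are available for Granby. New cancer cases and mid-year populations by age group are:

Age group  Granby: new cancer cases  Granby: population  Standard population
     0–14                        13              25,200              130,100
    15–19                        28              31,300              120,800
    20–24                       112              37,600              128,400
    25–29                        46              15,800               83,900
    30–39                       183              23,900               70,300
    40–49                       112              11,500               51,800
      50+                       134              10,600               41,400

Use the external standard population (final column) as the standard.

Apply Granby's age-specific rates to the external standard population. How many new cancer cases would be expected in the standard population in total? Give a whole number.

Age-specific rates per 100,000 for Granby: 51.59, 89.46, 297.87, 291.14, 765.69, 973.91, 1264.15.
Expected new cancer cases = Σ (standard pop × age-specific rate ÷ 100,000)
= 130,100×51.59/100,000 + 120,800×89.46/100,000 + 128,400×297.87/100,000 + 83,900×291.14/100,000 + 70,300×765.69/100,000 + 51,800×973.91/100,000 + 41,400×1264.15/100,000
= 67.12 + 108.06 + 382.47 + 244.27 + 538.28 + 504.49 + 523.36 = 2368.04.

2368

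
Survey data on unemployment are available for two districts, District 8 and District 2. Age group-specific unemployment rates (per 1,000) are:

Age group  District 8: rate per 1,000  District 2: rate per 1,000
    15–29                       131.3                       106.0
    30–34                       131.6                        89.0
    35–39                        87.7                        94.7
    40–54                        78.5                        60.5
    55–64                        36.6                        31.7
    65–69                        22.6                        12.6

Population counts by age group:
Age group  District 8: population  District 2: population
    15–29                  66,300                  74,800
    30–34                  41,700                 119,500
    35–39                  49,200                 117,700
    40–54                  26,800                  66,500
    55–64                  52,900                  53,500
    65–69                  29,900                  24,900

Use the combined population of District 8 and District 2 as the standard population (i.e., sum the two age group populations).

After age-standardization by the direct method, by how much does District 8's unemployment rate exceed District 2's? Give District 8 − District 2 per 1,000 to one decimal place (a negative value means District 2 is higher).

16.6

Combined standard total = 723,700; weights = 0.1950, 0.2227, 0.2306, 0.1289, 0.1470, 0.0757.
District 8: 0.1950×131.3 + 0.2227×131.6 + 0.2306×87.7 + 0.1289×78.5 + 0.1470×36.6 + 0.0757×22.6 = 92.3508 per 1,000.
District 2: 0.1950×106.0 + 0.2227×89.0 + 0.2306×94.7 + 0.1289×60.5 + 0.1470×31.7 + 0.0757×12.6 = 75.7453 per 1,000.
Difference = 92.3508 − 75.7453 = 16.6055.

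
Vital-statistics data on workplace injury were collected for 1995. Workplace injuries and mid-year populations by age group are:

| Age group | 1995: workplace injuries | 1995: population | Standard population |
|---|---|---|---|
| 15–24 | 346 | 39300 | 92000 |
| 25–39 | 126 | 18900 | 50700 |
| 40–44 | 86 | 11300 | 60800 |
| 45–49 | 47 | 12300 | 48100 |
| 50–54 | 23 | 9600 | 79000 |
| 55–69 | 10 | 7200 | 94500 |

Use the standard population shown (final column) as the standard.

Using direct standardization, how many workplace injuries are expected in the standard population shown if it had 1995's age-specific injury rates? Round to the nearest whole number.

Age-specific rates per 10000 for 1995: 88.04, 66.67, 76.11, 38.21, 23.96, 13.89.
Expected workplace injuries = Σ (standard pop × age-specific rate ÷ 10000)
= 92000×88.04/10000 + 50700×66.67/10000 + 60800×76.11/10000 + 48100×38.21/10000 + 79000×23.96/10000 + 94500×13.89/10000
= 809.97 + 338.00 + 462.73 + 183.80 + 189.27 + 131.25 = 2115.02.

2115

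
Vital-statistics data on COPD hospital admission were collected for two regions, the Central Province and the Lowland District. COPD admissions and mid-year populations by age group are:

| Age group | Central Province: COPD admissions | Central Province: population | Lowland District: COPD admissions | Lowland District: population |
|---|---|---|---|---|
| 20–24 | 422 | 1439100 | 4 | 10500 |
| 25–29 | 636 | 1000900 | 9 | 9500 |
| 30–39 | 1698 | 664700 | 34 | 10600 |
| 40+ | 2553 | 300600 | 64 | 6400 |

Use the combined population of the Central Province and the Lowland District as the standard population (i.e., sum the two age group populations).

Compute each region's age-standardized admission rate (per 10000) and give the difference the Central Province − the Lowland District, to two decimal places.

Age-specific rates per 10000 for the Central Province: 2.93, 6.35, 25.55, 84.93.
For the Lowland District: 3.81, 9.47, 32.08, 100.00.
Combined standard total = 3442300; weights = 0.4211, 0.2935, 0.1962, 0.0892.
The Central Province: 0.4211×2.93 + 0.2935×6.35 + 0.1962×25.55 + 0.0892×84.93 = 15.6859 per 10000.
The Lowland District: 0.4211×3.81 + 0.2935×9.47 + 0.1962×32.08 + 0.0892×100.00 = 19.5959 per 10000.
Difference = 15.6859 − 19.5959 = -3.9101.

-3.91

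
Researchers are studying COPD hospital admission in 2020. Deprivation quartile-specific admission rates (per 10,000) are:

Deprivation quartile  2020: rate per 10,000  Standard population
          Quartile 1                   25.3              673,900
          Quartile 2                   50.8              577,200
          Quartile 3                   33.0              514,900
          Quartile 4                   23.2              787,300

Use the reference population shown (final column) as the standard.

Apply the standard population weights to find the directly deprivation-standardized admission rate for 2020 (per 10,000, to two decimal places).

Standard total = 2,553,300; weights = 0.2639, 0.2261, 0.2017, 0.3083.
Standardized rate: 0.2639×25.3 + 0.2261×50.8 + 0.2017×33.0 + 0.3083×23.2 = 31.9698 per 10,000.

31.97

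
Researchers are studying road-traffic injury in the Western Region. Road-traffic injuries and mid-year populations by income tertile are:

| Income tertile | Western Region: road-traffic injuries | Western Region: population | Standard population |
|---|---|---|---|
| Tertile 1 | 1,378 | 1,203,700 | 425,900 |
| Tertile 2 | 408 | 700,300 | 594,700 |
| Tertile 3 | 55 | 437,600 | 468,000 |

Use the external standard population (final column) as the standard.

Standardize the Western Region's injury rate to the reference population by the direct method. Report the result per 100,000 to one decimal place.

60.0

Income-specific rates per 100,000 for the Western Region: 114.48, 58.26, 12.57.
Standard total = 1,488,600; weights = 0.2861, 0.3995, 0.3144.
Standardized rate: 0.2861×114.48 + 0.3995×58.26 + 0.3144×12.57 = 59.9805 per 100,000.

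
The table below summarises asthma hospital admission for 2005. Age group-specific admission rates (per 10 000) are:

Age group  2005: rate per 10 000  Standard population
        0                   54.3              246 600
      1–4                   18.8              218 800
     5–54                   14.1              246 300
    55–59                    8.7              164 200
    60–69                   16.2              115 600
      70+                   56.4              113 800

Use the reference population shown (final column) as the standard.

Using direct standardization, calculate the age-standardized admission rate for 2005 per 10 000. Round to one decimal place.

27.8

Standard total = 1 105 300; weights = 0.2231, 0.1980, 0.2228, 0.1486, 0.1046, 0.1030.
Standardized rate: 0.2231×54.3 + 0.1980×18.8 + 0.2228×14.1 + 0.1486×8.7 + 0.1046×16.2 + 0.1030×56.4 = 27.7719 per 10 000.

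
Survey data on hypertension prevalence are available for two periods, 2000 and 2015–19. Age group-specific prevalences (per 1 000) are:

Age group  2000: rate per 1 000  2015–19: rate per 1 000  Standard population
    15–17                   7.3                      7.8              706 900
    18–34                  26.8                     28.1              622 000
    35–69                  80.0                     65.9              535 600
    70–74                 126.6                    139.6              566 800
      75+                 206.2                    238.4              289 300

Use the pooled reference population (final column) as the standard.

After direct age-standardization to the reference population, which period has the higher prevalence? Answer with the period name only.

2015–19

Standard total = 2 720 600; weights = 0.2598, 0.2286, 0.1969, 0.2083, 0.1063.
2000: 0.2598×7.3 + 0.2286×26.8 + 0.1969×80.0 + 0.2083×126.6 + 0.1063×206.2 = 72.0755 per 1 000.
2015–19: 0.2598×7.8 + 0.2286×28.1 + 0.1969×65.9 + 0.2083×139.6 + 0.1063×238.4 = 75.8592 per 1 000.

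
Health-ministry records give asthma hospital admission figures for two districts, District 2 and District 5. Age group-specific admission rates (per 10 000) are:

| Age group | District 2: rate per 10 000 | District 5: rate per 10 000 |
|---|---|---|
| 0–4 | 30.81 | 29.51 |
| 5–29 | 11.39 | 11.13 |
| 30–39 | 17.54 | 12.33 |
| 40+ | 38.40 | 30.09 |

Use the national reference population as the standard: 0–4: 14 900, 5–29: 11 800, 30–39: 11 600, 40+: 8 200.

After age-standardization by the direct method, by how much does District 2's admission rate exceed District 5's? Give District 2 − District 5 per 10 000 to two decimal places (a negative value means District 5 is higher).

Standard total = 46 500; weights = 0.3204, 0.2538, 0.2495, 0.1763.
District 2: 0.3204×30.81 + 0.2538×11.39 + 0.2495×17.54 + 0.1763×38.40 = 23.9100 per 10 000.
District 5: 0.3204×29.51 + 0.2538×11.13 + 0.2495×12.33 + 0.1763×30.09 = 20.6623 per 10 000.
Difference = 23.9100 − 20.6623 = 3.2477.

3.25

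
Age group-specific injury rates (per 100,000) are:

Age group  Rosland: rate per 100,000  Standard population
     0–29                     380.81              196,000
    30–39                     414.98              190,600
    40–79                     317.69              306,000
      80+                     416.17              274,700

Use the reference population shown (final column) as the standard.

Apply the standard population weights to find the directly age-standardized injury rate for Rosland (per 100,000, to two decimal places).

Standard total = 967,300; weights = 0.2026, 0.1970, 0.3163, 0.2840.
Standardized rate: 0.2026×380.81 + 0.1970×414.98 + 0.3163×317.69 + 0.2840×416.17 = 377.6171 per 100,000.

377.62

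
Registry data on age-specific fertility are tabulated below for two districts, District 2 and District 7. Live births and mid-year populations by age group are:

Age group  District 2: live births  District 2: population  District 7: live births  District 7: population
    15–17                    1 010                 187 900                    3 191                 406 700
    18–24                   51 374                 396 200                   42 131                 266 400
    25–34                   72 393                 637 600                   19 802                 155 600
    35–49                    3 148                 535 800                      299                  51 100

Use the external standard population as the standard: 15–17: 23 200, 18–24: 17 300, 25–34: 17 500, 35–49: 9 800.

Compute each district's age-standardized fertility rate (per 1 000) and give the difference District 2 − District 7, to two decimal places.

-11.65

Age-specific rates per 1 000 for District 2: 5.375, 129.667, 113.540, 5.875.
For District 7: 7.846, 158.149, 127.262, 5.851.
Standard total = 67 800; weights = 0.3422, 0.2552, 0.2581, 0.1445.
District 2: 0.3422×5.375 + 0.2552×129.667 + 0.2581×113.540 + 0.1445×5.875 = 65.0806 per 1 000.
District 7: 0.3422×7.846 + 0.2552×158.149 + 0.2581×127.262 + 0.1445×5.851 = 76.7322 per 1 000.
Difference = 65.0806 − 76.7322 = -11.6516.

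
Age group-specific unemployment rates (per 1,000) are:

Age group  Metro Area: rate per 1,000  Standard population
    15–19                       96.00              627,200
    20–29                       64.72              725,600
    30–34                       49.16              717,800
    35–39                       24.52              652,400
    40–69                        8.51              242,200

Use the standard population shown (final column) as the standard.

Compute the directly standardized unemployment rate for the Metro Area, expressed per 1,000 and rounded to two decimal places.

54.13

Standard total = 2,965,200; weights = 0.2115, 0.2447, 0.2421, 0.2200, 0.0817.
Standardized rate: 0.2115×96.00 + 0.2447×64.72 + 0.2421×49.16 + 0.2200×24.52 + 0.0817×8.51 = 54.1336 per 1,000.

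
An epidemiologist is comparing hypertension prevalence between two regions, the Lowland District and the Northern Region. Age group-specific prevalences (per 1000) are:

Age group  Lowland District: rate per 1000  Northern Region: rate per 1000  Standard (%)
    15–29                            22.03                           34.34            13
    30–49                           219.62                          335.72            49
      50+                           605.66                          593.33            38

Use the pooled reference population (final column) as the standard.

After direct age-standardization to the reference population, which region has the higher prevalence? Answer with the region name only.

Northern Region

Standard weights: 0.13, 0.49, 0.38.
The Lowland District: 0.1300×22.03 + 0.4900×219.62 + 0.3800×605.66 = 340.6285 per 1000.
The Northern Region: 0.1300×34.34 + 0.4900×335.72 + 0.3800×593.33 = 394.4324 per 1000.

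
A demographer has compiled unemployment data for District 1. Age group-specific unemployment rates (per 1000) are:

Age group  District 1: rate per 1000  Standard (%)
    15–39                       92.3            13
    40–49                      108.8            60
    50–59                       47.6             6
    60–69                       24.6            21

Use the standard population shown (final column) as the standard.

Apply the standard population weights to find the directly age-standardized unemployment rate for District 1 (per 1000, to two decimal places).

85.30

Standard weights: 0.13, 0.60, 0.06, 0.21.
Standardized rate: 0.1300×92.3 + 0.6000×108.8 + 0.0600×47.6 + 0.2100×24.6 = 85.3010 per 1000.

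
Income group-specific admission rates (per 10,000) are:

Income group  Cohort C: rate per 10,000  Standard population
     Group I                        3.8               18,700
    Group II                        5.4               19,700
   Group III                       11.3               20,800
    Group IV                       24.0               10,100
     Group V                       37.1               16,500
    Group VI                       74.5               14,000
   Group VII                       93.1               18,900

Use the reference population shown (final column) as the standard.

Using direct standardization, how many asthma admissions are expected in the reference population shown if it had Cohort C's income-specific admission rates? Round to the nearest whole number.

Expected asthma admissions = Σ (standard pop × income-specific rate ÷ 10,000)
= 18,700×3.8/10,000 + 19,700×5.4/10,000 + 20,800×11.3/10,000 + 10,100×24.0/10,000 + 16,500×37.1/10,000 + 14,000×74.5/10,000 + 18,900×93.1/10,000
= 7.11 + 10.64 + 23.50 + 24.24 + 61.22 + 104.30 + 175.96 = 406.96.

407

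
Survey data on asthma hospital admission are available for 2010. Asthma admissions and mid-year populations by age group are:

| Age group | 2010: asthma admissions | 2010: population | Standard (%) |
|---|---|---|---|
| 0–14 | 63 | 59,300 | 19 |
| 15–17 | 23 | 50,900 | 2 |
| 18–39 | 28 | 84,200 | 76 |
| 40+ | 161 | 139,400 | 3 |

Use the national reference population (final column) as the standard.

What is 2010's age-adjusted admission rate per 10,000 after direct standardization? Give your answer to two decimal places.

Age-specific rates per 10,000 for 2010: 10.62, 4.52, 3.33, 11.55.
Standard weights: 0.19, 0.02, 0.76, 0.03.
Standardized rate: 0.1900×10.62 + 0.0200×4.52 + 0.7600×3.33 + 0.0300×11.55 = 4.9827 per 10,000.

4.98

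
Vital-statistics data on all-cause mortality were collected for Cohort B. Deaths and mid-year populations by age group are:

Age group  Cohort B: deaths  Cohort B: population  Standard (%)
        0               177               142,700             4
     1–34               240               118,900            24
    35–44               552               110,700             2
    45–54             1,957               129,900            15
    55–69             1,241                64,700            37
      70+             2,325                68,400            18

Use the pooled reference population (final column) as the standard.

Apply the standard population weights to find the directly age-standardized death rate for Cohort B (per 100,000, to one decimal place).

1610.9

Age-specific rates per 100,000 for Cohort B: 124.04, 201.85, 498.64, 1506.54, 1918.08, 3399.12.
Standard weights: 0.04, 0.24, 0.02, 0.15, 0.37, 0.18.
Standardized rate: 0.0400×124.04 + 0.2400×201.85 + 0.0200×498.64 + 0.1500×1506.54 + 0.3700×1918.08 + 0.1800×3399.12 = 1610.8929 per 100,000.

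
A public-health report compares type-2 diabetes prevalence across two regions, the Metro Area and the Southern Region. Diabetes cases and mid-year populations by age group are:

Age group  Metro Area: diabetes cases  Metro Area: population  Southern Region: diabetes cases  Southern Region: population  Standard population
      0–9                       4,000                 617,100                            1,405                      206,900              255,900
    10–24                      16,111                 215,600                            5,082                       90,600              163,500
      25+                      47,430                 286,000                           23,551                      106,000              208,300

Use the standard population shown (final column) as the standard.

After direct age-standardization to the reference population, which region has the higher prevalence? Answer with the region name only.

Southern Region

Age-specific rates per 1,000 for the Metro Area: 6.482, 74.726, 165.839.
For the Southern Region: 6.791, 56.093, 222.179.
Standard total = 627,700; weights = 0.4077, 0.2605, 0.3318.
The Metro Area: 0.4077×6.482 + 0.2605×74.726 + 0.3318×165.839 = 77.1400 per 1,000.
The Southern Region: 0.4077×6.791 + 0.2605×56.093 + 0.3318×222.179 = 91.1086 per 1,000.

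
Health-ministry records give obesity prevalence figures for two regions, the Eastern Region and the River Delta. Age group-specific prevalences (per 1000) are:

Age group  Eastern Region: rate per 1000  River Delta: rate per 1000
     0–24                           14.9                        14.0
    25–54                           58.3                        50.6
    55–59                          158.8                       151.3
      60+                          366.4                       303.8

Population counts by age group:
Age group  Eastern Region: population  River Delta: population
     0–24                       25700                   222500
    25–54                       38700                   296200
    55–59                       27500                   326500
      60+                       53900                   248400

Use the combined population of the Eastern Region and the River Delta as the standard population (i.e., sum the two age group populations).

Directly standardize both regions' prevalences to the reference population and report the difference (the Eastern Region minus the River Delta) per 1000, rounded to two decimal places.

Combined standard total = 1239400; weights = 0.2003, 0.2702, 0.2856, 0.2439.
The Eastern Region: 0.2003×14.9 + 0.2702×58.3 + 0.2856×158.8 + 0.2439×366.4 = 153.4620 per 1000.
The River Delta: 0.2003×14.0 + 0.2702×50.6 + 0.2856×151.3 + 0.2439×303.8 = 133.7903 per 1000.
Difference = 153.4620 − 133.7903 = 19.6717.

19.67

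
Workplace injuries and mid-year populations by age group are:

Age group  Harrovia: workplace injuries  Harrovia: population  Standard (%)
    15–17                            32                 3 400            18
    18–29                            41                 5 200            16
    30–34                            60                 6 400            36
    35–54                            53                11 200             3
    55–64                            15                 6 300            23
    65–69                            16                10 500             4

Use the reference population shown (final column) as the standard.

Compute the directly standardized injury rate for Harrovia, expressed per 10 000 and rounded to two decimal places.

Age-specific rates per 10 000 for Harrovia: 94.12, 78.85, 93.75, 47.32, 23.81, 15.24.
Standard weights: 0.18, 0.16, 0.36, 0.03, 0.23, 0.04.
Standardized rate: 0.1800×94.12 + 0.1600×78.85 + 0.3600×93.75 + 0.0300×47.32 + 0.2300×23.81 + 0.0400×15.24 = 70.8119 per 10 000.

70.81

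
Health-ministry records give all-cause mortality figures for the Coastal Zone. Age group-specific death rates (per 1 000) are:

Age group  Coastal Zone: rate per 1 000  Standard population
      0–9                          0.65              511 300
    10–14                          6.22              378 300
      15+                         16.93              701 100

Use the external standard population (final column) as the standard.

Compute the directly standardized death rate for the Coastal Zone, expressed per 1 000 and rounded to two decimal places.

Standard total = 1 590 700; weights = 0.3214, 0.2378, 0.4407.
Standardized rate: 0.3214×0.65 + 0.2378×6.22 + 0.4407×16.93 = 9.1501 per 1 000.

9.15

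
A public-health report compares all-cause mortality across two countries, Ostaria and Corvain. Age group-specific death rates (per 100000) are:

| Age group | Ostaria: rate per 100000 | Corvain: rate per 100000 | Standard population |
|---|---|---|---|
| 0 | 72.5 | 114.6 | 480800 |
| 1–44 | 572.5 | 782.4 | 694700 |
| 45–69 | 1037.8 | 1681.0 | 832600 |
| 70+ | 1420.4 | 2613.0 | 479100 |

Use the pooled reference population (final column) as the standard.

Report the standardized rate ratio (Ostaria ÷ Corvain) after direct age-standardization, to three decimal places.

Standard total = 2487200; weights = 0.1933, 0.2793, 0.3348, 0.1926.
Ostaria: 0.1933×72.5 + 0.2793×572.5 + 0.3348×1037.8 + 0.1926×1420.4 = 794.9339 per 100000.
Corvain: 0.1933×114.6 + 0.2793×782.4 + 0.3348×1681.0 + 0.1926×2613.0 = 1306.7392 per 100000.
Ratio = 794.9339 ÷ 1306.7392 = 0.60833.

0.608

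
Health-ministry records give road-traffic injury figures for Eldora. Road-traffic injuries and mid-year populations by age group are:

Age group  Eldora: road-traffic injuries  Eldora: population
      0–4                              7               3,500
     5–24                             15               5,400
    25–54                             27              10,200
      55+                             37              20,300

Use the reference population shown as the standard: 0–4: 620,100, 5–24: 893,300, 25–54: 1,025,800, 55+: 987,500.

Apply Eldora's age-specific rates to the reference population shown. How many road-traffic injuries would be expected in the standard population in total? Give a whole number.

Age-specific rates per 100,000 for Eldora: 200.00, 277.78, 264.71, 182.27.
Expected road-traffic injuries = Σ (standard pop × age-specific rate ÷ 100,000)
= 620,100×200.00/100,000 + 893,300×277.78/100,000 + 1,025,800×264.71/100,000 + 987,500×182.27/100,000
= 1240.20 + 2481.39 + 2715.35 + 1799.88 = 8236.82.

8237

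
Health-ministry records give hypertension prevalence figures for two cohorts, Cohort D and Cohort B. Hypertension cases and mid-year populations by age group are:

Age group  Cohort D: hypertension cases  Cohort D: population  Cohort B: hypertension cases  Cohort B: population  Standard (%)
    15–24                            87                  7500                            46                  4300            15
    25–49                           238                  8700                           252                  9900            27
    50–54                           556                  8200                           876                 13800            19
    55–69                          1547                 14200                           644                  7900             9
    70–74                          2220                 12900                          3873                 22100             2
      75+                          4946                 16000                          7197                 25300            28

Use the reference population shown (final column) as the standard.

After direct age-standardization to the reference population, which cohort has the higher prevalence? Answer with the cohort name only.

Cohort D

Age-specific rates per 1000 for Cohort D: 11.600, 27.356, 67.805, 108.944, 172.093, 309.125.
For Cohort B: 10.698, 25.455, 63.478, 81.519, 175.249, 284.466.
Standard weights: 0.15, 0.27, 0.19, 0.09, 0.02, 0.28.
Cohort D: 0.1500×11.600 + 0.2700×27.356 + 0.1900×67.805 + 0.0900×108.944 + 0.0200×172.093 + 0.2800×309.125 = 121.8109 per 1000.
Cohort B: 0.1500×10.698 + 0.2700×25.455 + 0.1900×63.478 + 0.0900×81.519 + 0.0200×175.249 + 0.2800×284.466 = 111.0305 per 1000.
The crude rates (142.13 vs 154.72) would put Cohort B higher, but that reflects its age composition; once standardized to a common age structure, Cohort D has the higher underlying rate.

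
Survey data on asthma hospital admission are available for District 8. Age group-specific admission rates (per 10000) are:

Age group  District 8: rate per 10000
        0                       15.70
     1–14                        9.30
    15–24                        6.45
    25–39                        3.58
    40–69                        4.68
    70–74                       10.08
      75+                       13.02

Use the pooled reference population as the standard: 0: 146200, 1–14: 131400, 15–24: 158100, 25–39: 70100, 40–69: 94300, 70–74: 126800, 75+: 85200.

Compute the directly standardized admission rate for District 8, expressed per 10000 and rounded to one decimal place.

9.4

Standard total = 812100; weights = 0.1800, 0.1618, 0.1947, 0.0863, 0.1161, 0.1561, 0.1049.
Standardized rate: 0.1800×15.70 + 0.1618×9.30 + 0.1947×6.45 + 0.0863×3.58 + 0.1161×4.68 + 0.1561×10.08 + 0.1049×13.02 = 9.3792 per 10000.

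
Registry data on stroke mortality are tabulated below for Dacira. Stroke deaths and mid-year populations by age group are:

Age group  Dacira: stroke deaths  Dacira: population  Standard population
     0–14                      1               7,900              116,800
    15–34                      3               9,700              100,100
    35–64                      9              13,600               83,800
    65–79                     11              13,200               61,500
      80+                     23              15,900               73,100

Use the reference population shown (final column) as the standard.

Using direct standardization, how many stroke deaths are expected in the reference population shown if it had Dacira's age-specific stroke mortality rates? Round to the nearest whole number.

Age-specific rates per 100,000 for Dacira: 12.66, 30.93, 66.18, 83.33, 144.65.
Expected stroke deaths = Σ (standard pop × age-specific rate ÷ 100,000)
= 116,800×12.66/100,000 + 100,100×30.93/100,000 + 83,800×66.18/100,000 + 61,500×83.33/100,000 + 73,100×144.65/100,000
= 14.78 + 30.96 + 55.46 + 51.25 + 105.74 = 258.19.

258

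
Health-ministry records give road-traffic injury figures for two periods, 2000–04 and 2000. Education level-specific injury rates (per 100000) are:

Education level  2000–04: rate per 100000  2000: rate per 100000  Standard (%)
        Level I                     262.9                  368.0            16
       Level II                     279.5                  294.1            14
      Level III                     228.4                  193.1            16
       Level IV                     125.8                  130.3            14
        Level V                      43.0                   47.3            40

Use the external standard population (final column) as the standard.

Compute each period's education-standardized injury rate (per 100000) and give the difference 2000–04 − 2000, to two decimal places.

Standard weights: 0.16, 0.14, 0.16, 0.14, 0.40.
2000–04: 0.1600×262.9 + 0.1400×279.5 + 0.1600×228.4 + 0.1400×125.8 + 0.4000×43.0 = 152.5500 per 100000.
2000: 0.1600×368.0 + 0.1400×294.1 + 0.1600×193.1 + 0.1400×130.3 + 0.4000×47.3 = 168.1120 per 100000.
Difference = 152.5500 − 168.1120 = -15.5620.

-15.56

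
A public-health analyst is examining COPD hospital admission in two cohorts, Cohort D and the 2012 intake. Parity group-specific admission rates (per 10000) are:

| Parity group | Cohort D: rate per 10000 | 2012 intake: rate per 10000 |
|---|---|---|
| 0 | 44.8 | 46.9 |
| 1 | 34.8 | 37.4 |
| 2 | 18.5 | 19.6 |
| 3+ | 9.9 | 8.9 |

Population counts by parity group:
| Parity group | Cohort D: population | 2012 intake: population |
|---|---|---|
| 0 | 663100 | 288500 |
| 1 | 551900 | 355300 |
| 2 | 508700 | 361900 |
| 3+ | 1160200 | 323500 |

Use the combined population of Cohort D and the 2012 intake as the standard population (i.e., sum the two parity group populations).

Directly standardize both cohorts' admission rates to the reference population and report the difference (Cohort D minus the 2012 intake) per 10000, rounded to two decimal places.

-0.91

Combined standard total = 4213100; weights = 0.2259, 0.2153, 0.2066, 0.3522.
Cohort D: 0.2259×44.8 + 0.2153×34.8 + 0.2066×18.5 + 0.3522×9.9 = 24.9215 per 10000.
The 2012 intake: 0.2259×46.9 + 0.2153×37.4 + 0.2066×19.6 + 0.3522×8.9 = 25.8309 per 10000.
Difference = 24.9215 − 25.8309 = -0.9093.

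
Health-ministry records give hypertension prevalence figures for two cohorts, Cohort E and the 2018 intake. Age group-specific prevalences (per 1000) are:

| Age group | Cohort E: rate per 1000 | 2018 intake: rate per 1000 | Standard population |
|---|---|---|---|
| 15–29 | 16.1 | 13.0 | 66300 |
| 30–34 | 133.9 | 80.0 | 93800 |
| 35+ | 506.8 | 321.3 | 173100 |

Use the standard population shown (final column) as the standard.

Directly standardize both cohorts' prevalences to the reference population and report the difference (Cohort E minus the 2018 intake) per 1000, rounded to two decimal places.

Standard total = 333200; weights = 0.1990, 0.2815, 0.5195.
Cohort E: 0.1990×16.1 + 0.2815×133.9 + 0.5195×506.8 = 304.1847 per 1000.
The 2018 intake: 0.1990×13.0 + 0.2815×80.0 + 0.5195×321.3 = 192.0256 per 1000.
Difference = 304.1847 − 192.0256 = 112.1591.

112.16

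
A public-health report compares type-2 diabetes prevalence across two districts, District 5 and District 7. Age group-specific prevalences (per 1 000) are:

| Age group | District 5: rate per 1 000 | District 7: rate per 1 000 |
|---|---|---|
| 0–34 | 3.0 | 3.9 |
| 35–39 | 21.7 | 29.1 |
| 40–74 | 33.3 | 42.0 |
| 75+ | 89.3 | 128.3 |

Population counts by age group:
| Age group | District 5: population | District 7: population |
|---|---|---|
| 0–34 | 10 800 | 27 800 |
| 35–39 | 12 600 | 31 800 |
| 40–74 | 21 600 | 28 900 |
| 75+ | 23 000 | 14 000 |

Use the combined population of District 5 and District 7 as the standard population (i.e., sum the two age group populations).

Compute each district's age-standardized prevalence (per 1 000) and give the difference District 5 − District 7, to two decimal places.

-13.17

Combined standard total = 170 500; weights = 0.2264, 0.2604, 0.2962, 0.2170.
District 5: 0.2264×3.0 + 0.2604×21.7 + 0.2962×33.3 + 0.2170×89.3 = 35.5720 per 1 000.
District 7: 0.2264×3.9 + 0.2604×29.1 + 0.2962×42.0 + 0.2170×128.3 = 48.7430 per 1 000.
Difference = 35.5720 − 48.7430 = -13.1710.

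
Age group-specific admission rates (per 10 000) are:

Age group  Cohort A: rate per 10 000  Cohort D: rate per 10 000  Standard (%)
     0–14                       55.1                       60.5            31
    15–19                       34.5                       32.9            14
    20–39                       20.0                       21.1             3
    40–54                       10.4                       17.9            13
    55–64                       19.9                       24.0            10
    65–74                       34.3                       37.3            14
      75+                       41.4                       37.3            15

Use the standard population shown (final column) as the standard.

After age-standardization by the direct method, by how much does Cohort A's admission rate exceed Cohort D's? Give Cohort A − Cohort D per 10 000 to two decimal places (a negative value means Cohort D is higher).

Standard weights: 0.31, 0.14, 0.03, 0.13, 0.10, 0.14, 0.15.
Cohort A: 0.3100×55.1 + 0.1400×34.5 + 0.0300×20.0 + 0.1300×10.4 + 0.1000×19.9 + 0.1400×34.3 + 0.1500×41.4 = 36.8650 per 10 000.
Cohort D: 0.3100×60.5 + 0.1400×32.9 + 0.0300×21.1 + 0.1300×17.9 + 0.1000×24.0 + 0.1400×37.3 + 0.1500×37.3 = 39.5380 per 10 000.
Difference = 36.8650 − 39.5380 = -2.6730.

-2.67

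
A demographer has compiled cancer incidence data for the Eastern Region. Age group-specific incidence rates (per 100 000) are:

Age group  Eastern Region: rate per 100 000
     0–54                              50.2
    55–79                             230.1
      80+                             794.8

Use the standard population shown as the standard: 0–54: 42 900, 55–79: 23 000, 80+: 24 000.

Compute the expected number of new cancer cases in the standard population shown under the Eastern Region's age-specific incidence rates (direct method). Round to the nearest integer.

265

Expected new cancer cases = Σ (standard pop × age-specific rate ÷ 100 000)
= 42 900×50.2/100 000 + 23 000×230.1/100 000 + 24 000×794.8/100 000
= 21.54 + 52.92 + 190.75 = 265.21.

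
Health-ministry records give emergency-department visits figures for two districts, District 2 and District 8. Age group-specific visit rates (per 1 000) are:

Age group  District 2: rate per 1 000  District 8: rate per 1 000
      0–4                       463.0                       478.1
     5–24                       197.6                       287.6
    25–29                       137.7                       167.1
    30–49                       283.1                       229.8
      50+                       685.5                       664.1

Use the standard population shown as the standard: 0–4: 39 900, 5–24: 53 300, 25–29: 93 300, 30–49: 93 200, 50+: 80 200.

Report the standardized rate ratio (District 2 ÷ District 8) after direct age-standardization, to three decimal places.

0.988

Standard total = 359 900; weights = 0.1109, 0.1481, 0.2592, 0.2590, 0.2228.
District 2: 0.1109×463.0 + 0.1481×197.6 + 0.2592×137.7 + 0.2590×283.1 + 0.2228×685.5 = 342.3596 per 1 000.
District 8: 0.1109×478.1 + 0.1481×287.6 + 0.2592×167.1 + 0.2590×229.8 + 0.2228×664.1 = 346.4126 per 1 000.
Ratio = 342.3596 ÷ 346.4126 = 0.98830.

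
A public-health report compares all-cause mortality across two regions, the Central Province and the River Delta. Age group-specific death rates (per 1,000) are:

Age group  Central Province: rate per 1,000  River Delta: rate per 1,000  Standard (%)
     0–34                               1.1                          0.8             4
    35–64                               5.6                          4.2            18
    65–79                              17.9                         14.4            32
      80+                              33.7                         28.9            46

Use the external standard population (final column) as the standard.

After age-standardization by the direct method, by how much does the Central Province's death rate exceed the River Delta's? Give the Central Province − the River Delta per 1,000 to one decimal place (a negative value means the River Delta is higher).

Standard weights: 0.04, 0.18, 0.32, 0.46.
The Central Province: 0.0400×1.1 + 0.1800×5.6 + 0.3200×17.9 + 0.4600×33.7 = 22.2820 per 1,000.
The River Delta: 0.0400×0.8 + 0.1800×4.2 + 0.3200×14.4 + 0.4600×28.9 = 18.6900 per 1,000.
Difference = 22.2820 − 18.6900 = 3.5920.

3.6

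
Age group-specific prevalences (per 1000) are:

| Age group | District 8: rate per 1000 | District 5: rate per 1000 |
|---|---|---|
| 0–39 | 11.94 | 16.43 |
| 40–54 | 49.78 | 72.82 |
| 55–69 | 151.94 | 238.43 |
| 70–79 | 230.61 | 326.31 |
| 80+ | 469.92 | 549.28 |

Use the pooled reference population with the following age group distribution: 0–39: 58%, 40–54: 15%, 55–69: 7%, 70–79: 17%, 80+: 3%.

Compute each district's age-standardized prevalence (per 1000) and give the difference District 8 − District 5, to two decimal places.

Standard weights: 0.58, 0.15, 0.07, 0.17, 0.03.
District 8: 0.5800×11.94 + 0.1500×49.78 + 0.0700×151.94 + 0.1700×230.61 + 0.0300×469.92 = 78.3293 per 1000.
District 5: 0.5800×16.43 + 0.1500×72.82 + 0.0700×238.43 + 0.1700×326.31 + 0.0300×549.28 = 109.0936 per 1000.
Difference = 78.3293 − 109.0936 = -30.7643.

-30.76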